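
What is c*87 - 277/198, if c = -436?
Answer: -7510813/198 ≈ -37933.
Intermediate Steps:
c*87 - 277/198 = -436*87 - 277/198 = -37932 - 277*1/198 = -37932 - 277/198 = -7510813/198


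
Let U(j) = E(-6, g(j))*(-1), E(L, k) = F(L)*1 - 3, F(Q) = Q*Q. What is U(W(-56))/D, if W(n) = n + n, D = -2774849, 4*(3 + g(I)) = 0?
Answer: 3/252259 ≈ 1.1893e-5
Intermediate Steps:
F(Q) = Q**2
g(I) = -3 (g(I) = -3 + (1/4)*0 = -3 + 0 = -3)
E(L, k) = -3 + L**2 (E(L, k) = L**2*1 - 3 = L**2 - 3 = -3 + L**2)
W(n) = 2*n
U(j) = -33 (U(j) = (-3 + (-6)**2)*(-1) = (-3 + 36)*(-1) = 33*(-1) = -33)
U(W(-56))/D = -33/(-2774849) = -33*(-1/2774849) = 3/252259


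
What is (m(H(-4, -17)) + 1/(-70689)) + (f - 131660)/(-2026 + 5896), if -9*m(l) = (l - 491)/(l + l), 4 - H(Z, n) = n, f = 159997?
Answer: 381460777/44534070 ≈ 8.5656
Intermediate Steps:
H(Z, n) = 4 - n
m(l) = -(-491 + l)/(18*l) (m(l) = -(l - 491)/(9*(l + l)) = -(-491 + l)/(9*(2*l)) = -(-491 + l)*1/(2*l)/9 = -(-491 + l)/(18*l))
(m(H(-4, -17)) + 1/(-70689)) + (f - 131660)/(-2026 + 5896) = ((491 - (4 - 1*(-17)))/(18*(4 - 1*(-17))) + 1/(-70689)) + (159997 - 131660)/(-2026 + 5896) = ((491 - (4 + 17))/(18*(4 + 17)) - 1/70689) + 28337/3870 = ((1/18)*(491 - 1*21)/21 - 1/70689) + 28337*(1/3870) = ((1/18)*(1/21)*(491 - 21) - 1/70689) + 659/90 = ((1/18)*(1/21)*470 - 1/70689) + 659/90 = (235/189 - 1/70689) + 659/90 = 5537242/4453407 + 659/90 = 381460777/44534070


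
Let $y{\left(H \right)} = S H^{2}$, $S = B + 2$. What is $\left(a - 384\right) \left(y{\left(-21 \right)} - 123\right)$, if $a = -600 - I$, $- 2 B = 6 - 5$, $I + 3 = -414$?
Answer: $- \frac{610659}{2} \approx -3.0533 \cdot 10^{5}$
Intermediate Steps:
$I = -417$ ($I = -3 - 414 = -417$)
$B = - \frac{1}{2}$ ($B = - \frac{6 - 5}{2} = \left(- \frac{1}{2}\right) 1 = - \frac{1}{2} \approx -0.5$)
$S = \frac{3}{2}$ ($S = - \frac{1}{2} + 2 = \frac{3}{2} \approx 1.5$)
$y{\left(H \right)} = \frac{3 H^{2}}{2}$
$a = -183$ ($a = -600 - -417 = -600 + 417 = -183$)
$\left(a - 384\right) \left(y{\left(-21 \right)} - 123\right) = \left(-183 - 384\right) \left(\frac{3 \left(-21\right)^{2}}{2} - 123\right) = - 567 \left(\frac{3}{2} \cdot 441 - 123\right) = - 567 \left(\frac{1323}{2} - 123\right) = \left(-567\right) \frac{1077}{2} = - \frac{610659}{2}$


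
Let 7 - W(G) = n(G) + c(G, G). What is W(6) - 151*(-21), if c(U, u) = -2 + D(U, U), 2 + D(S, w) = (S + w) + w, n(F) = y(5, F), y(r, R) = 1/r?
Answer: 15819/5 ≈ 3163.8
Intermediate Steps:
n(F) = ⅕ (n(F) = 1/5 = ⅕)
D(S, w) = -2 + S + 2*w (D(S, w) = -2 + ((S + w) + w) = -2 + (S + 2*w) = -2 + S + 2*w)
c(U, u) = -4 + 3*U (c(U, u) = -2 + (-2 + U + 2*U) = -2 + (-2 + 3*U) = -4 + 3*U)
W(G) = 54/5 - 3*G (W(G) = 7 - (⅕ + (-4 + 3*G)) = 7 - (-19/5 + 3*G) = 7 + (19/5 - 3*G) = 54/5 - 3*G)
W(6) - 151*(-21) = (54/5 - 3*6) - 151*(-21) = (54/5 - 18) + 3171 = -36/5 + 3171 = 15819/5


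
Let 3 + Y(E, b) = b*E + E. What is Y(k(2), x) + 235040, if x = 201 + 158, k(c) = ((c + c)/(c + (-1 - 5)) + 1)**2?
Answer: 235037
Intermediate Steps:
k(c) = (1 + 2*c/(-6 + c))**2 (k(c) = ((2*c)/(c - 6) + 1)**2 = ((2*c)/(-6 + c) + 1)**2 = (2*c/(-6 + c) + 1)**2 = (1 + 2*c/(-6 + c))**2)
x = 359
Y(E, b) = -3 + E + E*b (Y(E, b) = -3 + (b*E + E) = -3 + (E*b + E) = -3 + (E + E*b) = -3 + E + E*b)
Y(k(2), x) + 235040 = (-3 + 9*(-2 + 2)**2/(-6 + 2)**2 + (9*(-2 + 2)**2/(-6 + 2)**2)*359) + 235040 = (-3 + 9*0**2/(-4)**2 + (9*0**2/(-4)**2)*359) + 235040 = (-3 + 9*(1/16)*0 + (9*(1/16)*0)*359) + 235040 = (-3 + 0 + 0*359) + 235040 = (-3 + 0 + 0) + 235040 = -3 + 235040 = 235037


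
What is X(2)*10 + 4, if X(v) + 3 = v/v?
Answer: -16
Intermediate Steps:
X(v) = -2 (X(v) = -3 + v/v = -3 + 1 = -2)
X(2)*10 + 4 = -2*10 + 4 = -20 + 4 = -16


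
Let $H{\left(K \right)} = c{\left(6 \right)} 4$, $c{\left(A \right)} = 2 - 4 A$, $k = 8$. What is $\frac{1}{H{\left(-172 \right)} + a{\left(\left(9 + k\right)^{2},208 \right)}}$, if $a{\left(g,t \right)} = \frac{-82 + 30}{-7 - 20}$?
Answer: $- \frac{27}{2324} \approx -0.011618$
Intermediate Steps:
$H{\left(K \right)} = -88$ ($H{\left(K \right)} = \left(2 - 24\right) 4 = \left(-22\right) 4 = -88$)
$a{\left(g,t \right)} = \frac{52}{27}$ ($a{\left(g,t \right)} = - \frac{52}{-27} = \left(-52\right) \left(- \frac{1}{27}\right) = \frac{52}{27}$)
$\frac{1}{H{\left(-172 \right)} + a{\left(\left(9 + k\right)^{2},208 \right)}} = \frac{1}{-88 + \frac{52}{27}} = \frac{1}{- \frac{2324}{27}} = - \frac{27}{2324}$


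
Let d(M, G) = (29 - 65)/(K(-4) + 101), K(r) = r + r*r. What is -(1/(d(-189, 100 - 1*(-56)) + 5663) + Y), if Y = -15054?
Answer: 9632798569/639883 ≈ 15054.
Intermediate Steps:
K(r) = r + r²
d(M, G) = -36/113 (d(M, G) = (29 - 65)/(-4*(1 - 4) + 101) = -36/(-4*(-3) + 101) = -36/(12 + 101) = -36/113)
-(1/(d(-189, 100 - 1*(-56)) + 5663) + Y) = -(1/(-36/113 + 5663) - 15054) = -(1/(639883/113) - 15054) = -(113/639883 - 15054) = -1*(-9632798569/639883) = 9632798569/639883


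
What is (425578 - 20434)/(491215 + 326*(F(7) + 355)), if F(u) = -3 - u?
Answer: 405144/603685 ≈ 0.67112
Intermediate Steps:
(425578 - 20434)/(491215 + 326*(F(7) + 355)) = (425578 - 20434)/(491215 + 326*((-3 - 1*7) + 355)) = 405144/(491215 + 326*((-3 - 7) + 355)) = 405144/(491215 + 326*(-10 + 355)) = 405144/(491215 + 326*345) = 405144/(491215 + 112470) = 405144/603685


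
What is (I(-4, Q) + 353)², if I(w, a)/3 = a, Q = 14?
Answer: 156025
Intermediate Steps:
I(w, a) = 3*a
(I(-4, Q) + 353)² = (3*14 + 353)² = (42 + 353)² = 395² = 156025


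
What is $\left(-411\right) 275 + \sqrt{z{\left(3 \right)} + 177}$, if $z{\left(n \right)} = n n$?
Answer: $-113025 + \sqrt{186} \approx -1.1301 \cdot 10^{5}$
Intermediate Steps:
$z{\left(n \right)} = n^{2}$
$\left(-411\right) 275 + \sqrt{z{\left(3 \right)} + 177} = \left(-411\right) 275 + \sqrt{3^{2} + 177} = -113025 + \sqrt{9 + 177} = -113025 + \sqrt{186}$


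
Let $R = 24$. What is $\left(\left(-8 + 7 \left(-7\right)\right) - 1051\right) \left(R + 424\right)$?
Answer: $-496384$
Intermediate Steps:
$\left(\left(-8 + 7 \left(-7\right)\right) - 1051\right) \left(R + 424\right) = \left(\left(-8 + 7 \left(-7\right)\right) - 1051\right) \left(24 + 424\right) = \left(\left(-8 - 49\right) - 1051\right) 448 = \left(-57 - 1051\right) 448 = \left(-1108\right) 448 = -496384$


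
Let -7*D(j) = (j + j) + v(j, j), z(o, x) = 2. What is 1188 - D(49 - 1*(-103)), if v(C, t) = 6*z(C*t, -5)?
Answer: 8632/7 ≈ 1233.1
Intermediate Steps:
v(C, t) = 12 (v(C, t) = 6*2 = 12)
D(j) = -12/7 - 2*j/7 (D(j) = -((j + j) + 12)/7 = -(2*j + 12)/7 = -(12 + 2*j)/7 = -12/7 - 2*j/7)
1188 - D(49 - 1*(-103)) = 1188 - (-12/7 - 2*(49 - 1*(-103))/7) = 1188 - (-12/7 - 2*(49 + 103)/7) = 1188 - (-12/7 - 2/7*152) = 1188 - (-12/7 - 304/7) = 1188 - 1*(-316/7) = 1188 + 316/7 = 8632/7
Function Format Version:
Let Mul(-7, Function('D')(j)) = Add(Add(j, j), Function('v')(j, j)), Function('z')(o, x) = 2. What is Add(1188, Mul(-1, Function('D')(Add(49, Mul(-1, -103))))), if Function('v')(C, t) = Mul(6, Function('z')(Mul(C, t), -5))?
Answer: Rational(8632, 7) ≈ 1233.1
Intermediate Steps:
Function('v')(C, t) = 12 (Function('v')(C, t) = Mul(6, 2) = 12)
Function('D')(j) = Add(Rational(-12, 7), Mul(Rational(-2, 7), j)) (Function('D')(j) = Mul(Rational(-1, 7), Add(Add(j, j), 12)) = Mul(Rational(-1, 7), Add(Mul(2, j), 12)) = Mul(Rational(-1, 7), Add(12, Mul(2, j))) = Add(Rational(-12, 7), Mul(Rational(-2, 7), j)))
Add(1188, Mul(-1, Function('D')(Add(49, Mul(-1, -103))))) = Add(1188, Mul(-1, Add(Rational(-12, 7), Mul(Rational(-2, 7), Add(49, Mul(-1, -103)))))) = Add(1188, Mul(-1, Add(Rational(-12, 7), Mul(Rational(-2, 7), Add(49, 103))))) = Add(1188, Mul(-1, Add(Rational(-12, 7), Mul(Rational(-2, 7), 152)))) = Add(1188, Mul(-1, Add(Rational(-12, 7), Rational(-304, 7)))) = Add(1188, Mul(-1, Rational(-316, 7))) = Add(1188, Rational(316, 7)) = Rational(8632, 7)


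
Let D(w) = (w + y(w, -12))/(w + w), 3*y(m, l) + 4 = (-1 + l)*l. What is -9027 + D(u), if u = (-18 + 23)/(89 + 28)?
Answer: -84337/10 ≈ -8433.7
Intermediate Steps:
u = 5/117 ≈ 0.042735
y(m, l) = -4/3 + l*(-1 + l)/3 (y(m, l) = -4/3 + ((-1 + l)*l)/3 = -4/3 + (l*(-1 + l))/3 = -4/3 + l*(-1 + l)/3)
D(w) = (152/3 + w)/(2*w) (D(w) = (w + (-4/3 - ⅓*(-12) + (⅓)*(-12)²))/(w + w) = (w + (-4/3 + 4 + (⅓)*144))/((2*w)) = (w + (-4/3 + 4 + 48))*(1/(2*w)) = (w + 152/3)*(1/(2*w)) = (152/3 + w)*(1/(2*w)) = (152/3 + w)/(2*w))
-9027 + D(u) = -9027 + (152 + 3*(5/117))/(6*(5/117)) = -9027 + (⅙)*(117/5)*(152 + 5/39) = -9027 + (⅙)*(117/5)*(5933/39) = -9027 + 5933/10 = -84337/10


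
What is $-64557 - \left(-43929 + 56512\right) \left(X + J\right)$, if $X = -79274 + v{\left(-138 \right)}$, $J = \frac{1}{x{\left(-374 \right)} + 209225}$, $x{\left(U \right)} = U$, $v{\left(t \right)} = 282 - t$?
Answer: $\frac{207212631768992}{208851} \approx 9.9216 \cdot 10^{8}$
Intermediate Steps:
$J = \frac{1}{208851}$ ($J = \frac{1}{-374 + 209225} = \frac{1}{208851} \approx 4.7881 \cdot 10^{-6}$)
$X = -78854$ ($X = -79274 + \left(282 - -138\right) = -79274 + \left(282 + 138\right) = -79274 + 420 = -78854$)
$-64557 - \left(-43929 + 56512\right) \left(X + J\right) = -64557 - \left(-43929 + 56512\right) \left(-78854 + \frac{1}{208851}\right) = -64557 - 12583 \left(- \frac{16468736753}{208851}\right) = -64557 - - \frac{207226114562999}{208851} = -64557 + \frac{207226114562999}{208851} = \frac{207212631768992}{208851}$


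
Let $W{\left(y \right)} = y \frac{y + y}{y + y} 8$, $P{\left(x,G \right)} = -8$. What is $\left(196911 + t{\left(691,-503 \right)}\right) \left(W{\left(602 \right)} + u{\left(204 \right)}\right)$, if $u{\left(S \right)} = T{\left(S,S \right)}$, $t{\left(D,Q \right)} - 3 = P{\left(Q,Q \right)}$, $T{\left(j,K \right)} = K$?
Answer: $988468120$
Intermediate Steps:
$t{\left(D,Q \right)} = -5$ ($t{\left(D,Q \right)} = 3 - 8 = -5$)
$u{\left(S \right)} = S$
$W{\left(y \right)} = 8 y$ ($W{\left(y \right)} = y \frac{2 y}{2 y} 8 = y 2 y \frac{1}{2 y} 8 = y 1 \cdot 8 = y 8 = 8 y$)
$\left(196911 + t{\left(691,-503 \right)}\right) \left(W{\left(602 \right)} + u{\left(204 \right)}\right) = \left(196911 - 5\right) \left(8 \cdot 602 + 204\right) = 196906 \left(4816 + 204\right) = 196906 \cdot 5020 = 988468120$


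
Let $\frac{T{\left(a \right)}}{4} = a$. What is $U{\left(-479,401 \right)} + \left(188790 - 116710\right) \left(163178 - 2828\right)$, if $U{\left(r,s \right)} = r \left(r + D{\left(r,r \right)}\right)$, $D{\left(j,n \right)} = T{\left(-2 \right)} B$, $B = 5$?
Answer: $11558276601$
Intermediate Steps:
$T{\left(a \right)} = 4 a$
$D{\left(j,n \right)} = -40$ ($D{\left(j,n \right)} = 4 \left(-2\right) 5 = \left(-8\right) 5 = -40$)
$U{\left(r,s \right)} = r \left(-40 + r\right)$ ($U{\left(r,s \right)} = r \left(r - 40\right) = r \left(-40 + r\right)$)
$U{\left(-479,401 \right)} + \left(188790 - 116710\right) \left(163178 - 2828\right) = - 479 \left(-40 - 479\right) + \left(188790 - 116710\right) \left(163178 - 2828\right) = \left(-479\right) \left(-519\right) + 72080 \cdot 160350 = 248601 + 11558028000 = 11558276601$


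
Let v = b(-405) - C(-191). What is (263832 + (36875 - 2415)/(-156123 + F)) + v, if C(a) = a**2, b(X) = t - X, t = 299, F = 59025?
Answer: 11071824965/48549 ≈ 2.2805e+5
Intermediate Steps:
b(X) = 299 - X
v = -35777 (v = (299 - 1*(-405)) - 1*(-191)**2 = (299 + 405) - 1*36481 = 704 - 36481 = -35777)
(263832 + (36875 - 2415)/(-156123 + F)) + v = (263832 + (36875 - 2415)/(-156123 + 59025)) - 35777 = (263832 + 34460/(-97098)) - 35777 = (263832 + 34460*(-1/97098)) - 35777 = (263832 - 17230/48549) - 35777 = 12808762538/48549 - 35777 = 11071824965/48549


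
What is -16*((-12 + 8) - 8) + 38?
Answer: 230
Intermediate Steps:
-16*((-12 + 8) - 8) + 38 = -16*(-4 - 8) + 38 = -16*(-12) + 38 = 192 + 38 = 230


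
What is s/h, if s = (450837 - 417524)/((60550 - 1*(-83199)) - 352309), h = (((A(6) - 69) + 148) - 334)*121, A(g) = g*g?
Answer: 33313/5526631440 ≈ 6.0277e-6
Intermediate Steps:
A(g) = g**2
h = -26499 (h = (((6**2 - 69) + 148) - 334)*121 = (((36 - 69) + 148) - 334)*121 = ((-33 + 148) - 334)*121 = (115 - 334)*121 = -219*121 = -26499)
s = -33313/208560 (s = 33313/((60550 + 83199) - 352309) = 33313/(143749 - 352309) = 33313/(-208560) = 33313*(-1/208560) = -33313/208560 ≈ -0.15973)
s/h = -33313/208560/(-26499) = -33313/208560*(-1/26499) = 33313/5526631440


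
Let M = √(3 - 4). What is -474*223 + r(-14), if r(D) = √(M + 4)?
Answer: -105702 + √(4 + I) ≈ -1.057e+5 + 0.2481*I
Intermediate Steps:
M = I (M = √(-1) = I ≈ 1.0*I)
r(D) = √(4 + I) (r(D) = √(I + 4) = √(4 + I))
-474*223 + r(-14) = -474*223 + √(4 + I) = -105702 + √(4 + I)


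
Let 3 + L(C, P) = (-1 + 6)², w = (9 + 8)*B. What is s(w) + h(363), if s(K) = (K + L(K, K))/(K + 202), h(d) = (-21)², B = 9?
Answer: 31346/71 ≈ 441.49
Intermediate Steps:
w = 153 (w = (9 + 8)*9 = 17*9 = 153)
L(C, P) = 22 (L(C, P) = -3 + (-1 + 6)² = -3 + 5² = -3 + 25 = 22)
h(d) = 441
s(K) = (22 + K)/(202 + K) (s(K) = (K + 22)/(K + 202) = (22 + K)/(202 + K))
s(w) + h(363) = (22 + 153)/(202 + 153) + 441 = 175/355 + 441 = (1/355)*175 + 441 = 35/71 + 441 = 31346/71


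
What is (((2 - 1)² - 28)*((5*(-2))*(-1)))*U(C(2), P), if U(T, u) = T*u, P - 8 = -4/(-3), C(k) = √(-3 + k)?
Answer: -2520*I ≈ -2520.0*I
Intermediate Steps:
P = 28/3 (P = 8 - 4/(-3) = 8 - 4*(-⅓) = 8 + 4/3 = 28/3 ≈ 9.3333)
(((2 - 1)² - 28)*((5*(-2))*(-1)))*U(C(2), P) = (((2 - 1)² - 28)*((5*(-2))*(-1)))*(√(-3 + 2)*(28/3)) = ((1² - 28)*(-10*(-1)))*(√(-1)*(28/3)) = ((1 - 28)*10)*(I*(28/3)) = (-27*10)*(28*I/3) = -2520*I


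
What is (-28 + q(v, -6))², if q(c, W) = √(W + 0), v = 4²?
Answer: (28 - I*√6)² ≈ 778.0 - 137.17*I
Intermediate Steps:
v = 16
q(c, W) = √W
(-28 + q(v, -6))² = (-28 + √(-6))² = (-28 + I*√6)²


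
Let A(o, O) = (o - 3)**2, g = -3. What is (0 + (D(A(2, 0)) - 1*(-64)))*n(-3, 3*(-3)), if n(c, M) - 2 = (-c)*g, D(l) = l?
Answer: -455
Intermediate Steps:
A(o, O) = (-3 + o)**2
n(c, M) = 2 + 3*c (n(c, M) = 2 - c*(-3) = 2 + 3*c)
(0 + (D(A(2, 0)) - 1*(-64)))*n(-3, 3*(-3)) = (0 + ((-3 + 2)**2 - 1*(-64)))*(2 + 3*(-3)) = (0 + ((-1)**2 + 64))*(2 - 9) = (0 + (1 + 64))*(-7) = (0 + 65)*(-7) = 65*(-7) = -455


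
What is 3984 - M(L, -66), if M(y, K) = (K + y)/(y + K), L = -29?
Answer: 3983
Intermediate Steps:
M(y, K) = 1 (M(y, K) = (K + y)/(K + y) = 1)
3984 - M(L, -66) = 3984 - 1*1 = 3984 - 1 = 3983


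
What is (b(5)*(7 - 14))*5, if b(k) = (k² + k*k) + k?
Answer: -1925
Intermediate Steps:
b(k) = k + 2*k² (b(k) = (k² + k²) + k = 2*k² + k = k + 2*k²)
(b(5)*(7 - 14))*5 = ((5*(1 + 2*5))*(7 - 14))*5 = ((5*(1 + 10))*(-7))*5 = ((5*11)*(-7))*5 = (55*(-7))*5 = -385*5 = -1925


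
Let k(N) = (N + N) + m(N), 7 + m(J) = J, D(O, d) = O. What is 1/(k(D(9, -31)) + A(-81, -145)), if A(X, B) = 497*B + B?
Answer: -1/72190 ≈ -1.3852e-5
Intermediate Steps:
A(X, B) = 498*B
m(J) = -7 + J
k(N) = -7 + 3*N (k(N) = (N + N) + (-7 + N) = 2*N + (-7 + N) = -7 + 3*N)
1/(k(D(9, -31)) + A(-81, -145)) = 1/((-7 + 3*9) + 498*(-145)) = 1/((-7 + 27) - 72210) = 1/(20 - 72210) = 1/(-72190) = -1/72190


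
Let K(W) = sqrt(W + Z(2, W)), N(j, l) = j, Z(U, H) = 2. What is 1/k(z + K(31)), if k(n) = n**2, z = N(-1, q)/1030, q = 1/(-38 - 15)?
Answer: 1060900/(1 - 1030*sqrt(33))**2 ≈ 0.030313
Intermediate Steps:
q = -1/53 (q = 1/(-53) = -1/53 ≈ -0.018868)
K(W) = sqrt(2 + W) (K(W) = sqrt(W + 2) = sqrt(2 + W))
z = -1/1030 ≈ -0.00097087
1/k(z + K(31)) = 1/((-1/1030 + sqrt(2 + 31))**2) = 1/((-1/1030 + sqrt(33))**2) = (-1/1030 + sqrt(33))**(-2)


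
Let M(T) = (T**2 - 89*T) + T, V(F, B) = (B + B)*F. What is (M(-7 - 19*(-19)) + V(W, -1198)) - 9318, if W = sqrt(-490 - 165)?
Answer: 84846 - 2396*I*sqrt(655) ≈ 84846.0 - 61321.0*I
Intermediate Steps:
W = I*sqrt(655) (W = sqrt(-655) = I*sqrt(655) ≈ 25.593*I)
V(F, B) = 2*B*F (V(F, B) = (2*B)*F = 2*B*F)
M(T) = T**2 - 88*T
(M(-7 - 19*(-19)) + V(W, -1198)) - 9318 = ((-7 - 19*(-19))*(-88 + (-7 - 19*(-19))) + 2*(-1198)*(I*sqrt(655))) - 9318 = ((-7 + 361)*(-88 + (-7 + 361)) - 2396*I*sqrt(655)) - 9318 = (354*(-88 + 354) - 2396*I*sqrt(655)) - 9318 = (354*266 - 2396*I*sqrt(655)) - 9318 = (94164 - 2396*I*sqrt(655)) - 9318 = 84846 - 2396*I*sqrt(655)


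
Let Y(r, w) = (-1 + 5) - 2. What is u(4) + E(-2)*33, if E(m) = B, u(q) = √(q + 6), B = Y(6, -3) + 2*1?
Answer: 132 + √10 ≈ 135.16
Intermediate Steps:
Y(r, w) = 2 (Y(r, w) = 4 - 2 = 2)
B = 4 (B = 2 + 2*1 = 2 + 2 = 4)
u(q) = √(6 + q)
E(m) = 4
u(4) + E(-2)*33 = √(6 + 4) + 4*33 = √10 + 132 = 132 + √10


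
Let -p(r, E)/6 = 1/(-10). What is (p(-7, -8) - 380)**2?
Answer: 3598609/25 ≈ 1.4394e+5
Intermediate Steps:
p(r, E) = 3/5 (p(r, E) = -6/(-10) = -6*(-1/10) = 3/5)
(p(-7, -8) - 380)**2 = (3/5 - 380)**2 = (-1897/5)**2 = 3598609/25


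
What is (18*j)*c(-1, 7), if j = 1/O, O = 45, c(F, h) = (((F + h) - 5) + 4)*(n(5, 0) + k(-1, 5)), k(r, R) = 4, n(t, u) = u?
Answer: 8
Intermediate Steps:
c(F, h) = -4 + 4*F + 4*h (c(F, h) = (((F + h) - 5) + 4)*(0 + 4) = ((-5 + F + h) + 4)*4 = (-1 + F + h)*4 = -4 + 4*F + 4*h)
j = 1/45 ≈ 0.022222
(18*j)*c(-1, 7) = (18*(1/45))*(-4 + 4*(-1) + 4*7) = 2*(-4 - 4 + 28)/5 = (2/5)*20 = 8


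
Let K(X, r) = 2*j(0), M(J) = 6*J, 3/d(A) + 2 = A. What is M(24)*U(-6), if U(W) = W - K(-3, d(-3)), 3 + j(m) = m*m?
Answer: 0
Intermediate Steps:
d(A) = 3/(-2 + A)
j(m) = -3 + m² (j(m) = -3 + m*m = -3 + m²)
K(X, r) = -6 (K(X, r) = 2*(-3 + 0²) = 2*(-3 + 0) = 2*(-3) = -6)
U(W) = 6 + W (U(W) = W - 1*(-6) = W + 6 = 6 + W)
M(24)*U(-6) = (6*24)*(6 - 6) = 144*0 = 0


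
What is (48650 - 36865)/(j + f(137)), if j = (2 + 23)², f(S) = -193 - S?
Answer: 2357/59 ≈ 39.949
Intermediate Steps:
j = 625 (j = 25² = 625)
(48650 - 36865)/(j + f(137)) = (48650 - 36865)/(625 + (-193 - 1*137)) = 11785/(625 + (-193 - 137)) = 11785/(625 - 330) = 11785/295 = 11785*(1/295) = 2357/59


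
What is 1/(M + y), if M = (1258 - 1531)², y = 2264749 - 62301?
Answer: 1/2276977 ≈ 4.3918e-7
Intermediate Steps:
y = 2202448
M = 74529 (M = (-273)² = 74529)
1/(M + y) = 1/(74529 + 2202448) = 1/2276977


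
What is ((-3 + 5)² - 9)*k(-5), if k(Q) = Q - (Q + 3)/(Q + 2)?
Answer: 85/3 ≈ 28.333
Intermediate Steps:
k(Q) = Q - (3 + Q)/(2 + Q)
((-3 + 5)² - 9)*k(-5) = ((-3 + 5)² - 9)*((-3 - 5 + (-5)²)/(2 - 5)) = (2² - 9)*((-3 - 5 + 25)/(-3)) = (4 - 9)*(-⅓*17) = -5*(-17/3) = 85/3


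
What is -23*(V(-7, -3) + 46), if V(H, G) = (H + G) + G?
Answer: -759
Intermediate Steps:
V(H, G) = H + 2*G (V(H, G) = (G + H) + G = H + 2*G)
-23*(V(-7, -3) + 46) = -23*((-7 + 2*(-3)) + 46) = -23*((-7 - 6) + 46) = -23*(-13 + 46) = -23*33 = -759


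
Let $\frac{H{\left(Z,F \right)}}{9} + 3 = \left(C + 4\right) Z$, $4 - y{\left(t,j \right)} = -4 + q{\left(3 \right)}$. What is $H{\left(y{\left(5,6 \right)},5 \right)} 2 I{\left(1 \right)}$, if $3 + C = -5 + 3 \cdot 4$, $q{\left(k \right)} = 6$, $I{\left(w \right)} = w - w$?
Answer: $0$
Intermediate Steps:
$I{\left(w \right)} = 0$
$C = 4$ ($C = -3 + \left(-5 + 3 \cdot 4\right) = -3 + \left(-5 + 12\right) = -3 + 7 = 4$)
$y{\left(t,j \right)} = 2$ ($y{\left(t,j \right)} = 4 - \left(-4 + 6\right) = 4 - 2 = 2$)
$H{\left(Z,F \right)} = -27 + 72 Z$ ($H{\left(Z,F \right)} = -27 + 9 \left(4 + 4\right) Z = -27 + 9 \cdot 8 Z = -27 + 72 Z$)
$H{\left(y{\left(5,6 \right)},5 \right)} 2 I{\left(1 \right)} = \left(-27 + 72 \cdot 2\right) 2 \cdot 0 = \left(-27 + 144\right) 2 \cdot 0 = 117 \cdot 2 \cdot 0 = 234 \cdot 0 = 0$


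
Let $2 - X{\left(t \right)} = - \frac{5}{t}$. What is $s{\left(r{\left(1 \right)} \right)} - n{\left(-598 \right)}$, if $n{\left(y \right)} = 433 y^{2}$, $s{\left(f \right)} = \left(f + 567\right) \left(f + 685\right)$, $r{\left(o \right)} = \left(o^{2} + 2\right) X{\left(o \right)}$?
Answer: $-154427404$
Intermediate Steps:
$X{\left(t \right)} = 2 + \frac{5}{t}$ ($X{\left(t \right)} = 2 - - \frac{5}{t} = 2 + \frac{5}{t}$)
$r{\left(o \right)} = \left(2 + o^{2}\right) \left(2 + \frac{5}{o}\right)$ ($r{\left(o \right)} = \left(o^{2} + 2\right) \left(2 + \frac{5}{o}\right) = \left(2 + o^{2}\right) \left(2 + \frac{5}{o}\right)$)
$s{\left(f \right)} = \left(567 + f\right) \left(685 + f\right)$
$s{\left(r{\left(1 \right)} \right)} - n{\left(-598 \right)} = \left(388395 + \left(\frac{\left(2 + 1^{2}\right) \left(5 + 2 \cdot 1\right)}{1}\right)^{2} + 1252 \frac{\left(2 + 1^{2}\right) \left(5 + 2 \cdot 1\right)}{1}\right) - 433 \left(-598\right)^{2} = \left(388395 + \left(1 \left(2 + 1\right) \left(5 + 2\right)\right)^{2} + 1252 \cdot 1 \left(2 + 1\right) \left(5 + 2\right)\right) - 433 \cdot 357604 = \left(388395 + \left(1 \cdot 3 \cdot 7\right)^{2} + 1252 \cdot 1 \cdot 3 \cdot 7\right) - 154842532 = \left(388395 + 21^{2} + 1252 \cdot 21\right) - 154842532 = \left(388395 + 441 + 26292\right) - 154842532 = 415128 - 154842532 = -154427404$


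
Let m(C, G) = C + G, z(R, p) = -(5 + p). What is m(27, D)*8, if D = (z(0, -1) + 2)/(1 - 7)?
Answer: 656/3 ≈ 218.67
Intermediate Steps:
z(R, p) = -5 - p
D = 1/3 (D = ((-5 - 1*(-1)) + 2)/(1 - 7) = ((-5 + 1) + 2)/(-6) = (-4 + 2)*(-1/6) = -2*(-1/6) = 1/3 ≈ 0.33333)
m(27, D)*8 = (27 + 1/3)*8 = (82/3)*8 = 656/3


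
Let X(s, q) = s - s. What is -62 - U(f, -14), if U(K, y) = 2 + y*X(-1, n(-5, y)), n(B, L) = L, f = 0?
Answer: -64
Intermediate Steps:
X(s, q) = 0
U(K, y) = 2 (U(K, y) = 2 + y*0 = 2 + 0 = 2)
-62 - U(f, -14) = -62 - 1*2 = -62 - 2 = -64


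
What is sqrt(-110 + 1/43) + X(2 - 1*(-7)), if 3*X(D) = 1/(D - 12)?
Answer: -1/9 + I*sqrt(203347)/43 ≈ -0.11111 + 10.487*I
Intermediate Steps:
X(D) = 1/(3*(-12 + D)) (X(D) = 1/(3*(D - 12)) = 1/(3*(-12 + D)))
sqrt(-110 + 1/43) + X(2 - 1*(-7)) = sqrt(-110 + 1/43) + 1/(3*(-12 + (2 - 1*(-7)))) = sqrt(-110 + 1/43) + 1/(3*(-12 + (2 + 7))) = sqrt(-4729/43) + 1/(3*(-12 + 9)) = I*sqrt(203347)/43 + (1/3)/(-3) = I*sqrt(203347)/43 + (1/3)*(-1/3) = I*sqrt(203347)/43 - 1/9 = -1/9 + I*sqrt(203347)/43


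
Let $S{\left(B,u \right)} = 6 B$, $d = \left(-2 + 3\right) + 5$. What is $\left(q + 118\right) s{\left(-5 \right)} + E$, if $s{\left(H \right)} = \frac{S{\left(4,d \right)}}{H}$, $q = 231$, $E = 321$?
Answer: $- \frac{6771}{5} \approx -1354.2$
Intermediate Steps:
$d = 6$ ($d = 1 + 5 = 6$)
$s{\left(H \right)} = \frac{24}{H}$ ($s{\left(H \right)} = \frac{6 \cdot 4}{H} = \frac{24}{H}$)
$\left(q + 118\right) s{\left(-5 \right)} + E = \left(231 + 118\right) \frac{24}{-5} + 321 = 349 \cdot 24 \left(- \frac{1}{5}\right) + 321 = 349 \left(- \frac{24}{5}\right) + 321 = - \frac{8376}{5} + 321 = - \frac{6771}{5}$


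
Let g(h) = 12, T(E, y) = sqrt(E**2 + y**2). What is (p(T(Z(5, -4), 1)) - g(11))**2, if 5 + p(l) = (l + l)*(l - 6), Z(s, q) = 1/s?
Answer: 232729/625 + 8952*sqrt(26)/125 ≈ 737.54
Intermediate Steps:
p(l) = -5 + 2*l*(-6 + l) (p(l) = -5 + (l + l)*(l - 6) = -5 + (2*l)*(-6 + l) = -5 + 2*l*(-6 + l))
(p(T(Z(5, -4), 1)) - g(11))**2 = ((-5 - 12*sqrt((1/5)**2 + 1**2) + 2*(sqrt((1/5)**2 + 1**2))**2) - 1*12)**2 = ((-5 - 12*sqrt((1/5)**2 + 1) + 2*(sqrt((1/5)**2 + 1))**2) - 12)**2 = ((-5 - 12*sqrt(1/25 + 1) + 2*(sqrt(1/25 + 1))**2) - 12)**2 = ((-5 - 12*sqrt(26)/5 + 2*(sqrt(26/25))**2) - 12)**2 = ((-5 - 12*sqrt(26)/5 + 2*(sqrt(26)/5)**2) - 12)**2 = ((-5 - 12*sqrt(26)/5 + 2*(26/25)) - 12)**2 = ((-5 - 12*sqrt(26)/5 + 52/25) - 12)**2 = ((-73/25 - 12*sqrt(26)/5) - 12)**2 = (-373/25 - 12*sqrt(26)/5)**2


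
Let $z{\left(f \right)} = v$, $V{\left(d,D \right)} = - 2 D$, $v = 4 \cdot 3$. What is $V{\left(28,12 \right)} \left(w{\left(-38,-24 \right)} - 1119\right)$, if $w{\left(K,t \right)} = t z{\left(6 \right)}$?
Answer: $33768$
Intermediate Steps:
$v = 12$
$z{\left(f \right)} = 12$
$w{\left(K,t \right)} = 12 t$ ($w{\left(K,t \right)} = t 12 = 12 t$)
$V{\left(28,12 \right)} \left(w{\left(-38,-24 \right)} - 1119\right) = \left(-2\right) 12 \left(12 \left(-24\right) - 1119\right) = - 24 \left(-288 - 1119\right) = \left(-24\right) \left(-1407\right) = 33768$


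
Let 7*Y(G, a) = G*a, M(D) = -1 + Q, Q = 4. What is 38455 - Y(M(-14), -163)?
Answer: 269674/7 ≈ 38525.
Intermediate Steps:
M(D) = 3 (M(D) = -1 + 4 = 3)
Y(G, a) = G*a/7 (Y(G, a) = (G*a)/7 = G*a/7)
38455 - Y(M(-14), -163) = 38455 - 3*(-163)/7 = 38455 - 1*(-489/7) = 38455 + 489/7 = 269674/7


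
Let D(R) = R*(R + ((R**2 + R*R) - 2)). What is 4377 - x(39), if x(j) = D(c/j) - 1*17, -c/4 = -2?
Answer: 260668502/59319 ≈ 4394.4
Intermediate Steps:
c = 8 (c = -4*(-2) = 8)
D(R) = R*(-2 + R + 2*R**2) (D(R) = R*(R + ((R**2 + R**2) - 2)) = R*(R + (2*R**2 - 2)) = R*(R + (-2 + 2*R**2)) = R*(-2 + R + 2*R**2))
x(j) = -17 + 8*(-2 + 8/j + 128/j**2)/j (x(j) = (8/j)*(-2 + 8/j + 2*(8/j)**2) - 1*17 = (8/j)*(-2 + 8/j + 2*(64/j**2)) - 17 = (8/j)*(-2 + 8/j + 128/j**2) - 17 = 8*(-2 + 8/j + 128/j**2)/j - 17 = -17 + 8*(-2 + 8/j + 128/j**2)/j)
4377 - x(39) = 4377 - (-17 - 16/39 + 64/39**2 + 1024/39**3) = 4377 - (-17 - 16*1/39 + 64*(1/1521) + 1024*(1/59319)) = 4377 - (-17 - 16/39 + 64/1521 + 1024/59319) = 4377 - 1*(-1029239/59319) = 4377 + 1029239/59319 = 260668502/59319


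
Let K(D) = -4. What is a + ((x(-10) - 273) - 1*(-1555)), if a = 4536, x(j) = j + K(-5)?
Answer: 5804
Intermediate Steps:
x(j) = -4 + j (x(j) = j - 4 = -4 + j)
a + ((x(-10) - 273) - 1*(-1555)) = 4536 + (((-4 - 10) - 273) - 1*(-1555)) = 4536 + ((-14 - 273) + 1555) = 4536 + (-287 + 1555) = 4536 + 1268 = 5804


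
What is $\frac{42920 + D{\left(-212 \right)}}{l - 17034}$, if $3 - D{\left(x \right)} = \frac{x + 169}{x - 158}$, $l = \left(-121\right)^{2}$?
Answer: $- \frac{15881467}{885410} \approx -17.937$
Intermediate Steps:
$l = 14641$
$D{\left(x \right)} = 3 - \frac{169 + x}{-158 + x}$ ($D{\left(x \right)} = 3 - \frac{x + 169}{x - 158} = 3 - \frac{169 + x}{-158 + x}$)
$\frac{42920 + D{\left(-212 \right)}}{l - 17034} = \frac{42920 + \frac{-643 + 2 \left(-212\right)}{-158 - 212}}{14641 - 17034} = \frac{42920 + \frac{-643 - 424}{-370}}{-2393} = \left(42920 - - \frac{1067}{370}\right) \left(- \frac{1}{2393}\right) = \left(42920 + \frac{1067}{370}\right) \left(- \frac{1}{2393}\right) = \frac{15881467}{370} \left(- \frac{1}{2393}\right) = - \frac{15881467}{885410}$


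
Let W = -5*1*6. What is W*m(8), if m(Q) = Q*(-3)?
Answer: 720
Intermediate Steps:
m(Q) = -3*Q
W = -30 (W = -5*6 = -30)
W*m(8) = -(-90)*8 = -30*(-24) = 720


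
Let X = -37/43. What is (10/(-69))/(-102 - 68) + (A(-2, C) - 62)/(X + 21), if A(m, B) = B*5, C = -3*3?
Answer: -5396107/1015818 ≈ -5.3121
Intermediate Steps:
C = -9
A(m, B) = 5*B
X = -37/43 (X = -37*1/43 = -37/43 ≈ -0.86047)
(10/(-69))/(-102 - 68) + (A(-2, C) - 62)/(X + 21) = (10/(-69))/(-102 - 68) + (5*(-9) - 62)/(-37/43 + 21) = (10*(-1/69))/(-170) + (-45 - 62)/(866/43) = -10/69*(-1/170) - 107*43/866 = 1/1173 - 4601/866 = -5396107/1015818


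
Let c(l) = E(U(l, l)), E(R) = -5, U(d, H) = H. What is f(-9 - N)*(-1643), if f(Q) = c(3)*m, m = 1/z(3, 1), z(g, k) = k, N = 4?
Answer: 8215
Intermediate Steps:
c(l) = -5
m = 1 (m = 1/1 = 1)
f(Q) = -5 (f(Q) = -5*1 = -5)
f(-9 - N)*(-1643) = -5*(-1643) = 8215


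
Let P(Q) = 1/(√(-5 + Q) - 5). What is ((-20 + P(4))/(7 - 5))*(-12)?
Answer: 1575/13 + 3*I/13 ≈ 121.15 + 0.23077*I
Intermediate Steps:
P(Q) = 1/(-5 + √(-5 + Q))
((-20 + P(4))/(7 - 5))*(-12) = ((-20 + 1/(-5 + √(-5 + 4)))/(7 - 5))*(-12) = ((-20 + 1/(-5 + √(-1)))/2)*(-12) = ((-20 + 1/(-5 + I))/2)*(-12) = ((-20 + (-5 - I)/26)/2)*(-12) = (-10 + (-5 - I)/52)*(-12) = 120 - 3*(-5 - I)/13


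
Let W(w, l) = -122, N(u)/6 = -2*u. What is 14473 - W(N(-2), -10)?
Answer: 14595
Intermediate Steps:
N(u) = -12*u (N(u) = 6*(-2*u) = -12*u)
14473 - W(N(-2), -10) = 14473 - 1*(-122) = 14473 + 122 = 14595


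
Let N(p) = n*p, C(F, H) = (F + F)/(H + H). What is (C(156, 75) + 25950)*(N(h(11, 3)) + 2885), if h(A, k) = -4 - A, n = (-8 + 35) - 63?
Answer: 88885874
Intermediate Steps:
n = -36 (n = 27 - 63 = -36)
C(F, H) = F/H (C(F, H) = (2*F)/((2*H)) = (2*F)*(1/(2*H)) = F/H)
N(p) = -36*p
(C(156, 75) + 25950)*(N(h(11, 3)) + 2885) = (156/75 + 25950)*(-36*(-4 - 1*11) + 2885) = (156*(1/75) + 25950)*(-36*(-4 - 11) + 2885) = (52/25 + 25950)*(-36*(-15) + 2885) = 648802*(540 + 2885)/25 = (648802/25)*3425 = 88885874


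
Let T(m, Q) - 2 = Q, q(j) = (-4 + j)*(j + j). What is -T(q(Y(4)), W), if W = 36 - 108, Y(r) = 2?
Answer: 70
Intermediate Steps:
q(j) = 2*j*(-4 + j) (q(j) = (-4 + j)*(2*j) = 2*j*(-4 + j))
W = -72
T(m, Q) = 2 + Q
-T(q(Y(4)), W) = -(2 - 72) = -1*(-70) = 70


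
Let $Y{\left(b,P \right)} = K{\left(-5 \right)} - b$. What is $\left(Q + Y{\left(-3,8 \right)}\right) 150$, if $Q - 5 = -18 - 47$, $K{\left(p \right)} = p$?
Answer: $-9300$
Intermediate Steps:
$Q = -60$ ($Q = 5 - 65 = -60$)
$Y{\left(b,P \right)} = -5 - b$
$\left(Q + Y{\left(-3,8 \right)}\right) 150 = \left(-60 - 2\right) 150 = \left(-62\right) 150 = -9300$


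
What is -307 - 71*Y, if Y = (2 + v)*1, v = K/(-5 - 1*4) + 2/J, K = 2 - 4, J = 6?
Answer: -4396/9 ≈ -488.44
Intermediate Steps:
K = -2
v = 5/9 (v = -2/(-5 - 1*4) + 2/6 = -2/(-5 - 4) + 2*(1/6) = -2/(-9) + 1/3 = -2*(-1/9) + 1/3 = 2/9 + 1/3 = 5/9 ≈ 0.55556)
Y = 23/9 (Y = (2 + 5/9)*1 = (23/9)*1 = 23/9 ≈ 2.5556)
-307 - 71*Y = -307 - 71*23/9 = -307 - 1633/9 = -4396/9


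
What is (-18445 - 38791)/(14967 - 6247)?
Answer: -14309/2180 ≈ -6.5638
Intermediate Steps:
(-18445 - 38791)/(14967 - 6247) = -57236/8720 = -57236*1/8720 = -14309/2180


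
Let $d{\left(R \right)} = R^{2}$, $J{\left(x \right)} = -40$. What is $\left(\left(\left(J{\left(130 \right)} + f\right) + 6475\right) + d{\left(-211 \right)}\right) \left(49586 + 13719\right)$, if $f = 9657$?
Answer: $3837105965$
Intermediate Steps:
$\left(\left(\left(J{\left(130 \right)} + f\right) + 6475\right) + d{\left(-211 \right)}\right) \left(49586 + 13719\right) = \left(\left(\left(-40 + 9657\right) + 6475\right) + \left(-211\right)^{2}\right) \left(49586 + 13719\right) = \left(\left(9617 + 6475\right) + 44521\right) 63305 = \left(16092 + 44521\right) 63305 = 60613 \cdot 63305 = 3837105965$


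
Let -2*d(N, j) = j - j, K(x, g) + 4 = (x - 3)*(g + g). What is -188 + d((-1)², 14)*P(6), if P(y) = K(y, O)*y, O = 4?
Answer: -188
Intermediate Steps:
K(x, g) = -4 + 2*g*(-3 + x) (K(x, g) = -4 + (x - 3)*(g + g) = -4 + (-3 + x)*(2*g) = -4 + 2*g*(-3 + x))
P(y) = y*(-28 + 8*y) (P(y) = (-4 - 6*4 + 2*4*y)*y = (-4 - 24 + 8*y)*y = (-28 + 8*y)*y = y*(-28 + 8*y))
d(N, j) = 0 (d(N, j) = -(j - j)/2 = -½*0 = 0)
-188 + d((-1)², 14)*P(6) = -188 + 0*(4*6*(-7 + 2*6)) = -188 + 0*(4*6*(-7 + 12)) = -188 + 0*(4*6*5) = -188 + 0*120 = -188 + 0 = -188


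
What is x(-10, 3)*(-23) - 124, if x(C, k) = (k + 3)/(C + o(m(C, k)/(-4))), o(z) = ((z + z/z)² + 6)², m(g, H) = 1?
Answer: -1084988/8465 ≈ -128.17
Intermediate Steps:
o(z) = (6 + (1 + z)²)² (o(z) = ((z + 1)² + 6)² = ((1 + z)² + 6)² = (6 + (1 + z)²)²)
x(C, k) = (3 + k)/(11025/256 + C) (x(C, k) = (k + 3)/(C + (6 + (1 + 1/(-4))²)²) = (3 + k)/(C + (6 + (1 + 1*(-¼))²)²) = (3 + k)/(C + (6 + (1 - ¼)²)²) = (3 + k)/(C + (6 + (¾)²)²) = (3 + k)/(C + (6 + 9/16)²) = (3 + k)/(C + (105/16)²) = (3 + k)/(C + 11025/256) = (3 + k)/(11025/256 + C))
x(-10, 3)*(-23) - 124 = (256*(3 + 3)/(11025 + 256*(-10)))*(-23) - 124 = (256*6/(11025 - 2560))*(-23) - 124 = (256*6/8465)*(-23) - 124 = (256*(1/8465)*6)*(-23) - 124 = (1536/8465)*(-23) - 124 = -35328/8465 - 124 = -1084988/8465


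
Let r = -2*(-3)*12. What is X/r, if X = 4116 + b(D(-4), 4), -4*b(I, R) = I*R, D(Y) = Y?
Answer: 515/9 ≈ 57.222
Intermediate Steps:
b(I, R) = -I*R/4
r = 72 (r = 6*12 = 72)
X = 4120 (X = 4116 - 1/4*(-4)*4 = 4116 + 4 = 4120)
X/r = 4120/72 = 4120*(1/72) = 515/9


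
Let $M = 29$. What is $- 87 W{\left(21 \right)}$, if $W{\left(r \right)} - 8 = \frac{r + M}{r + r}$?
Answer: $- \frac{5597}{7} \approx -799.57$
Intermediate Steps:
$W{\left(r \right)} = 8 + \frac{29 + r}{2 r}$ ($W{\left(r \right)} = 8 + \frac{r + 29}{r + r} = 8 + \frac{29 + r}{2 r}$)
$- 87 W{\left(21 \right)} = - 87 \frac{29 + 17 \cdot 21}{2 \cdot 21} = - 87 \cdot \frac{1}{2} \cdot \frac{1}{21} \left(29 + 357\right) = - 87 \cdot \frac{1}{2} \cdot \frac{1}{21} \cdot 386 = \left(-87\right) \frac{193}{21} = - \frac{5597}{7}$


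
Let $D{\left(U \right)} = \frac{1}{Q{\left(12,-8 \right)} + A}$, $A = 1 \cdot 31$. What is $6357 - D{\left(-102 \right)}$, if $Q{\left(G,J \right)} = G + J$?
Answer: $\frac{222494}{35} \approx 6357.0$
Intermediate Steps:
$A = 31$
$D{\left(U \right)} = \frac{1}{35}$ ($D{\left(U \right)} = \frac{1}{\left(12 - 8\right) + 31} = \frac{1}{4 + 31} = \frac{1}{35}$)
$6357 - D{\left(-102 \right)} = 6357 - \frac{1}{35} = \frac{222494}{35}$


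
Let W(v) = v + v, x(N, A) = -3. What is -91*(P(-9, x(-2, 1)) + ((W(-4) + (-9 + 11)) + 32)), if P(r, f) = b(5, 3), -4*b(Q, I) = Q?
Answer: -9009/4 ≈ -2252.3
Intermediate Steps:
W(v) = 2*v
b(Q, I) = -Q/4
P(r, f) = -5/4 (P(r, f) = -1/4*5 = -5/4)
-91*(P(-9, x(-2, 1)) + ((W(-4) + (-9 + 11)) + 32)) = -91*(-5/4 + ((2*(-4) + (-9 + 11)) + 32)) = -91*(-5/4 + ((-8 + 2) + 32)) = -91*(-5/4 + (-6 + 32)) = -91*(-5/4 + 26) = -91*99/4 = -9009/4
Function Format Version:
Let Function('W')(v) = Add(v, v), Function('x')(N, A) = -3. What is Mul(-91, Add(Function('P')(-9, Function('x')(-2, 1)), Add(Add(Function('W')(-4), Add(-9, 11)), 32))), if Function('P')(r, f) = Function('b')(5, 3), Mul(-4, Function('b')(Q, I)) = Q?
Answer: Rational(-9009, 4) ≈ -2252.3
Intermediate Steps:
Function('W')(v) = Mul(2, v)
Function('b')(Q, I) = Mul(Rational(-1, 4), Q)
Function('P')(r, f) = Rational(-5, 4) (Function('P')(r, f) = Mul(Rational(-1, 4), 5) = Rational(-5, 4))
Mul(-91, Add(Function('P')(-9, Function('x')(-2, 1)), Add(Add(Function('W')(-4), Add(-9, 11)), 32))) = Mul(-91, Add(Rational(-5, 4), Add(Add(Mul(2, -4), Add(-9, 11)), 32))) = Mul(-91, Add(Rational(-5, 4), Add(Add(-8, 2), 32))) = Mul(-91, Add(Rational(-5, 4), Add(-6, 32))) = Mul(-91, Add(Rational(-5, 4), 26)) = Mul(-91, Rational(99, 4)) = Rational(-9009, 4)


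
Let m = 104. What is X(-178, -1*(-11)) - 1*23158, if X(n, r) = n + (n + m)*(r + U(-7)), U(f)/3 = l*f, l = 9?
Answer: -10164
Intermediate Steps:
U(f) = 27*f (U(f) = 3*(9*f) = 27*f)
X(n, r) = n + (-189 + r)*(104 + n) (X(n, r) = n + (n + 104)*(r + 27*(-7)) = n + (104 + n)*(r - 189) = n + (104 + n)*(-189 + r) = n + (-189 + r)*(104 + n))
X(-178, -1*(-11)) - 1*23158 = (-19656 - 188*(-178) + 104*(-1*(-11)) - (-178)*(-11)) - 1*23158 = (-19656 + 33464 + 104*11 - 178*11) - 23158 = (-19656 + 33464 + 1144 - 1958) - 23158 = 12994 - 23158 = -10164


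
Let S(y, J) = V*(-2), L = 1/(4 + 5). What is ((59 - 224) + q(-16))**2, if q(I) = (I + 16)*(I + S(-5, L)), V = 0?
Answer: 27225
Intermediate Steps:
L = 1/9 ≈ 0.11111
S(y, J) = 0 (S(y, J) = 0*(-2) = 0)
q(I) = I*(16 + I) (q(I) = (I + 16)*(I + 0) = (16 + I)*I = I*(16 + I))
((59 - 224) + q(-16))**2 = ((59 - 224) - 16*(16 - 16))**2 = (-165 - 16*0)**2 = (-165 + 0)**2 = (-165)**2 = 27225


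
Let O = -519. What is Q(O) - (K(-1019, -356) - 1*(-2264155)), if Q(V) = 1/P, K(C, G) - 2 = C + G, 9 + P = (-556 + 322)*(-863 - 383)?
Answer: -659725406009/291555 ≈ -2.2628e+6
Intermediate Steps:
P = 291555 (P = -9 + (-556 + 322)*(-863 - 383) = -9 - 234*(-1246) = -9 + 291564 = 291555)
K(C, G) = 2 + C + G (K(C, G) = 2 + (C + G) = 2 + C + G)
Q(V) = 1/291555
Q(O) - (K(-1019, -356) - 1*(-2264155)) = 1/291555 - ((2 - 1019 - 356) - 1*(-2264155)) = 1/291555 - (-1373 + 2264155) = 1/291555 - 1*2262782 = 1/291555 - 2262782 = -659725406009/291555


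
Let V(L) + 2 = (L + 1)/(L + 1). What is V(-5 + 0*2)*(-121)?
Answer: 121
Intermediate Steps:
V(L) = -1 (V(L) = -2 + (L + 1)/(L + 1) = -2 + (1 + L)/(1 + L) = -2 + 1 = -1)
V(-5 + 0*2)*(-121) = -1*(-121) = 121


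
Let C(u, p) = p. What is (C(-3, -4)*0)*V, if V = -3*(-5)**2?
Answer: 0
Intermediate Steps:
V = -75 (V = -3*25 = -75)
(C(-3, -4)*0)*V = -4*0*(-75) = 0*(-75) = 0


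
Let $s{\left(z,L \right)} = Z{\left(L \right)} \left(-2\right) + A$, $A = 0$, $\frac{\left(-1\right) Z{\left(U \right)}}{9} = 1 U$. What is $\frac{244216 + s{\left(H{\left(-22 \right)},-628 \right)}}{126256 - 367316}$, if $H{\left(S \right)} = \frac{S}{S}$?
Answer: $- \frac{58228}{60265} \approx -0.9662$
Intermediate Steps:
$Z{\left(U \right)} = - 9 U$ ($Z{\left(U \right)} = - 9 \cdot 1 U = - 9 U$)
$H{\left(S \right)} = 1$
$s{\left(z,L \right)} = 18 L$ ($s{\left(z,L \right)} = - 9 L \left(-2\right) + 0 = 18 L + 0 = 18 L$)
$\frac{244216 + s{\left(H{\left(-22 \right)},-628 \right)}}{126256 - 367316} = \frac{244216 + 18 \left(-628\right)}{126256 - 367316} = \frac{244216 - 11304}{-241060} = 232912 \left(- \frac{1}{241060}\right) = - \frac{58228}{60265}$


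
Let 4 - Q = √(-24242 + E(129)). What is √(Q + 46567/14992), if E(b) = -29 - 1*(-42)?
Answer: √(99823295 - 14047504*I*√24229)/3748 ≈ 9.0257 - 8.623*I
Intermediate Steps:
E(b) = 13 (E(b) = -29 + 42 = 13)
Q = 4 - I*√24229 (Q = 4 - √(-24242 + 13) = 4 - √(-24229) = 4 - I*√24229 ≈ 4.0 - 155.66*I)
√(Q + 46567/14992) = √((4 - I*√24229) + 46567/14992) = √(106535/14992 - I*√24229)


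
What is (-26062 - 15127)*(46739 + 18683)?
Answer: -2694666758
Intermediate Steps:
(-26062 - 15127)*(46739 + 18683) = -41189*65422 = -2694666758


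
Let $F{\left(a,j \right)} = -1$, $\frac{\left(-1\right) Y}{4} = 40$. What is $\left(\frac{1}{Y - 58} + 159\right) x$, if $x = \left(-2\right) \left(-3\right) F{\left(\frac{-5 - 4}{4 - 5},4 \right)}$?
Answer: $- \frac{103983}{109} \approx -953.97$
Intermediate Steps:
$Y = -160$ ($Y = \left(-4\right) 40 = -160$)
$x = -6$ ($x = \left(-2\right) \left(-3\right) \left(-1\right) = 6 \left(-1\right) = -6$)
$\left(\frac{1}{Y - 58} + 159\right) x = \left(\frac{1}{-160 - 58} + 159\right) \left(-6\right) = \left(\frac{1}{-218} + 159\right) \left(-6\right) = \left(- \frac{1}{218} + 159\right) \left(-6\right) = \frac{34661}{218} \left(-6\right) = - \frac{103983}{109}$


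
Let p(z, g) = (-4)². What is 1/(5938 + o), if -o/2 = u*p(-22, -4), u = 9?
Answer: 1/5650 ≈ 0.00017699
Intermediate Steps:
p(z, g) = 16
o = -288 (o = -18*16 = -2*144 = -288)
1/(5938 + o) = 1/(5938 - 288) = 1/5650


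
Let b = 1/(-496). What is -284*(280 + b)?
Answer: -9860409/124 ≈ -79519.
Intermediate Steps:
b = -1/496 ≈ -0.0020161
-284*(280 + b) = -284*(280 - 1/496) = -284*138879/496 = -9860409/124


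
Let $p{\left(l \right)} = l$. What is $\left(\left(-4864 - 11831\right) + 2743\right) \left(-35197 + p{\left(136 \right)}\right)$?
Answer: $489171072$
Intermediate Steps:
$\left(\left(-4864 - 11831\right) + 2743\right) \left(-35197 + p{\left(136 \right)}\right) = \left(\left(-4864 - 11831\right) + 2743\right) \left(-35197 + 136\right) = \left(\left(-4864 - 11831\right) + 2743\right) \left(-35061\right) = \left(-16695 + 2743\right) \left(-35061\right) = \left(-13952\right) \left(-35061\right) = 489171072$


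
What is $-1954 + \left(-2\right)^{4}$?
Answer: $-1938$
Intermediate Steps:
$-1954 + \left(-2\right)^{4} = -1954 + 16 = -1938$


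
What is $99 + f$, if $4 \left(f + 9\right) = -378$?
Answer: $- \frac{9}{2} \approx -4.5$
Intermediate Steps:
$f = - \frac{207}{2}$ ($f = -9 + \frac{1}{4} \left(-378\right) = -9 - \frac{189}{2} = - \frac{207}{2} \approx -103.5$)
$99 + f = 99 - \frac{207}{2} = - \frac{9}{2}$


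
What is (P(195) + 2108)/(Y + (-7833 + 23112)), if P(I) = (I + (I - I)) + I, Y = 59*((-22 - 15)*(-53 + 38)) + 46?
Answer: 1249/24035 ≈ 0.051966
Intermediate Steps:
Y = 32791 (Y = 59*(-37*(-15)) + 46 = 59*555 + 46 = 32745 + 46 = 32791)
P(I) = 2*I (P(I) = (I + 0) + I = I + I = 2*I)
(P(195) + 2108)/(Y + (-7833 + 23112)) = (2*195 + 2108)/(32791 + (-7833 + 23112)) = (390 + 2108)/(32791 + 15279) = 2498/48070 = 2498*(1/48070) = 1249/24035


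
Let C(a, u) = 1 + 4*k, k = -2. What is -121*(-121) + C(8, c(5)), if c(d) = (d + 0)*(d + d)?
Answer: 14634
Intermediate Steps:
c(d) = 2*d² (c(d) = d*(2*d) = 2*d²)
C(a, u) = -7 (C(a, u) = 1 + 4*(-2) = 1 - 8 = -7)
-121*(-121) + C(8, c(5)) = -121*(-121) - 7 = 14641 - 7 = 14634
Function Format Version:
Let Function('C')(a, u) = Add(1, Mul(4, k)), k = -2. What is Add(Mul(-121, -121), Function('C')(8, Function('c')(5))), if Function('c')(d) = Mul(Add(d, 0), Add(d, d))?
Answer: 14634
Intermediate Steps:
Function('c')(d) = Mul(2, Pow(d, 2)) (Function('c')(d) = Mul(d, Mul(2, d)) = Mul(2, Pow(d, 2)))
Function('C')(a, u) = -7 (Function('C')(a, u) = Add(1, Mul(4, -2)) = Add(1, -8) = -7)
Add(Mul(-121, -121), Function('C')(8, Function('c')(5))) = Add(Mul(-121, -121), -7) = Add(14641, -7) = 14634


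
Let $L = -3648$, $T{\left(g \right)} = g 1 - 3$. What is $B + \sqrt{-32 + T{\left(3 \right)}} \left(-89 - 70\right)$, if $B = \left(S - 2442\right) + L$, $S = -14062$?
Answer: $-20152 - 636 i \sqrt{2} \approx -20152.0 - 899.44 i$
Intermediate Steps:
$T{\left(g \right)} = -3 + g$ ($T{\left(g \right)} = g - 3 = -3 + g$)
$B = -20152$ ($B = \left(-14062 - 2442\right) - 3648 = -16504 - 3648 = -20152$)
$B + \sqrt{-32 + T{\left(3 \right)}} \left(-89 - 70\right) = -20152 + \sqrt{-32 + \left(-3 + 3\right)} \left(-89 - 70\right) = -20152 + \sqrt{-32 + 0} \left(-159\right) = -20152 + \sqrt{-32} \left(-159\right) = -20152 + 4 i \sqrt{2} \left(-159\right) = -20152 - 636 i \sqrt{2}$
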